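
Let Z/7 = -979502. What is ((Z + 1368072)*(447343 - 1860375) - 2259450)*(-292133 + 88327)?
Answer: -1580585214673737364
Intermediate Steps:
Z = -6856514 (Z = 7*(-979502) = -6856514)
((Z + 1368072)*(447343 - 1860375) - 2259450)*(-292133 + 88327) = ((-6856514 + 1368072)*(447343 - 1860375) - 2259450)*(-292133 + 88327) = (-5488442*(-1413032) - 2259450)*(-203806) = (7755344176144 - 2259450)*(-203806) = 7755341916694*(-203806) = -1580585214673737364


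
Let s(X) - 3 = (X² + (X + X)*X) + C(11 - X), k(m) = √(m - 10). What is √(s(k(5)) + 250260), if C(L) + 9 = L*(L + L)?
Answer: √(250471 - 44*I*√5) ≈ 500.47 - 0.0983*I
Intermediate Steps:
k(m) = √(-10 + m)
C(L) = -9 + 2*L² (C(L) = -9 + L*(L + L) = -9 + L*(2*L) = -9 + 2*L²)
s(X) = -6 + 2*(11 - X)² + 3*X² (s(X) = 3 + ((X² + (X + X)*X) + (-9 + 2*(11 - X)²)) = 3 + ((X² + (2*X)*X) + (-9 + 2*(11 - X)²)) = 3 + ((X² + 2*X²) + (-9 + 2*(11 - X)²)) = 3 + (3*X² + (-9 + 2*(11 - X)²)) = 3 + (-9 + 2*(11 - X)² + 3*X²) = -6 + 2*(11 - X)² + 3*X²)
√(s(k(5)) + 250260) = √((236 - 44*√(-10 + 5) + 5*(√(-10 + 5))²) + 250260) = √((236 - 44*I*√5 + 5*(√(-5))²) + 250260) = √((236 - 44*I*√5 + 5*(I*√5)²) + 250260) = √((236 - 44*I*√5 + 5*(-5)) + 250260) = √((236 - 44*I*√5 - 25) + 250260) = √((211 - 44*I*√5) + 250260) = √(250471 - 44*I*√5)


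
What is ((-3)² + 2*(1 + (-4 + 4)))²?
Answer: 121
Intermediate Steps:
((-3)² + 2*(1 + (-4 + 4)))² = (9 + 2*(1 + 0))² = (9 + 2*1)² = (9 + 2)² = 11² = 121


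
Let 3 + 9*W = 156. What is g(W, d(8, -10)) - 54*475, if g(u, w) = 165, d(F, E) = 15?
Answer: -25485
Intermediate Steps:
W = 17 (W = -1/3 + (1/9)*156 = -1/3 + 52/3 = 17)
g(W, d(8, -10)) - 54*475 = 165 - 54*475 = 165 - 25650 = -25485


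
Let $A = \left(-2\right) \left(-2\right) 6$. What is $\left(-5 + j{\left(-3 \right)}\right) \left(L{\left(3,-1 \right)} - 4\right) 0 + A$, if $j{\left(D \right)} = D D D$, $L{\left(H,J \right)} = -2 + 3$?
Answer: $24$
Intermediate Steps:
$L{\left(H,J \right)} = 1$
$j{\left(D \right)} = D^{3}$ ($j{\left(D \right)} = D^{2} D = D^{3}$)
$A = 24$ ($A = 4 \cdot 6 = 24$)
$\left(-5 + j{\left(-3 \right)}\right) \left(L{\left(3,-1 \right)} - 4\right) 0 + A = \left(-5 + \left(-3\right)^{3}\right) \left(1 - 4\right) 0 + 24 = \left(-5 - 27\right) \left(-3\right) 0 + 24 = \left(-32\right) \left(-3\right) 0 + 24 = 96 \cdot 0 + 24 = 0 + 24 = 24$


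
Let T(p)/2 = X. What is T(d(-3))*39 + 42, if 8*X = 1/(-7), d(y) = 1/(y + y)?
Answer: 1137/28 ≈ 40.607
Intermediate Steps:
d(y) = 1/(2*y)
X = -1/56 (X = (⅛)/(-7) = (⅛)*(-⅐) = -1/56 ≈ -0.017857)
T(p) = -1/28 (T(p) = 2*(-1/56) = -1/28)
T(d(-3))*39 + 42 = -1/28*39 + 42 = -39/28 + 42 = 1137/28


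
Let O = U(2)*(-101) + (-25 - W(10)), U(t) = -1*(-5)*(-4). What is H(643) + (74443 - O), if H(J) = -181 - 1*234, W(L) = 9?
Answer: 72042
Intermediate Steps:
H(J) = -415 (H(J) = -181 - 234 = -415)
U(t) = -20 (U(t) = 5*(-4) = -20)
O = 1986 (O = -20*(-101) + (-25 - 1*9) = 2020 + (-25 - 9) = 2020 - 34 = 1986)
H(643) + (74443 - O) = -415 + (74443 - 1*1986) = -415 + (74443 - 1986) = -415 + 72457 = 72042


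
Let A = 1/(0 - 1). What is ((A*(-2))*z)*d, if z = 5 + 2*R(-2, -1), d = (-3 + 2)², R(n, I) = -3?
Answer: -2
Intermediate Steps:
A = -1 (A = 1/(-1) = -1)
d = 1 (d = (-1)² = 1)
z = -1 (z = 5 + 2*(-3) = 5 - 6 = -1)
((A*(-2))*z)*d = (-1*(-2)*(-1))*1 = (2*(-1))*1 = -2*1 = -2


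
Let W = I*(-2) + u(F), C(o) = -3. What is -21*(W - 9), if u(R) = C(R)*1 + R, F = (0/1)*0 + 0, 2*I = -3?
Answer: 189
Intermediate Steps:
I = -3/2 (I = (½)*(-3) = -3/2 ≈ -1.5000)
F = 0 (F = (0*1)*0 + 0 = 0*0 + 0 = 0 + 0 = 0)
u(R) = -3 + R (u(R) = -3*1 + R = -3 + R)
W = 0 (W = -3/2*(-2) + (-3 + 0) = 3 - 3 = 0)
-21*(W - 9) = -21*(0 - 9) = -21*(-9) = 189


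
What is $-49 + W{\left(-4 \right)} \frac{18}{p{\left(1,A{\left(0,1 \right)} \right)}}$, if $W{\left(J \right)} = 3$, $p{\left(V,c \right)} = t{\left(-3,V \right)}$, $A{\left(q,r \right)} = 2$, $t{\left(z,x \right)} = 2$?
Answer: $-22$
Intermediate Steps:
$p{\left(V,c \right)} = 2$
$-49 + W{\left(-4 \right)} \frac{18}{p{\left(1,A{\left(0,1 \right)} \right)}} = -49 + 3 \cdot \frac{18}{2} = -49 + 3 \cdot 18 \cdot \frac{1}{2} = -49 + 3 \cdot 9 = -49 + 27 = -22$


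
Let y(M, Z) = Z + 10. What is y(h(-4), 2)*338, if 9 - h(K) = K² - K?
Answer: 4056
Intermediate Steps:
h(K) = 9 + K - K² (h(K) = 9 - (K² - K) = 9 + (K - K²) = 9 + K - K²)
y(M, Z) = 10 + Z
y(h(-4), 2)*338 = (10 + 2)*338 = 12*338 = 4056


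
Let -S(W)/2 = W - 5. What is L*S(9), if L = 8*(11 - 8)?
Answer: -192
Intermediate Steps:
S(W) = 10 - 2*W (S(W) = -2*(W - 5) = -2*(-5 + W) = 10 - 2*W)
L = 24 (L = 8*3 = 24)
L*S(9) = 24*(10 - 2*9) = 24*(10 - 18) = 24*(-8) = -192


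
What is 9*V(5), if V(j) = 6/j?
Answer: 54/5 ≈ 10.800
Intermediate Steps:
9*V(5) = 9*(6/5) = 54/5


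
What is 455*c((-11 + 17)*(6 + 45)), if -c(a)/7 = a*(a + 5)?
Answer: -303103710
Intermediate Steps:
c(a) = -7*a*(5 + a) (c(a) = -7*a*(a + 5) = -7*a*(5 + a))
455*c((-11 + 17)*(6 + 45)) = 455*(-7*(-11 + 17)*(6 + 45)*(5 + (-11 + 17)*(6 + 45))) = 455*(-7*6*51*(5 + 6*51)) = 455*(-7*306*(5 + 306)) = 455*(-7*306*311) = 455*(-666162) = -303103710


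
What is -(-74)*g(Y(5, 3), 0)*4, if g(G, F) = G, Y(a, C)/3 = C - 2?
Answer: 888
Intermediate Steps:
Y(a, C) = -6 + 3*C (Y(a, C) = 3*(C - 2) = 3*(-2 + C) = -6 + 3*C)
-(-74)*g(Y(5, 3), 0)*4 = -(-74)*(-6 + 3*3)*4 = -(-74)*(-6 + 9)*4 = -(-74)*3*4 = -37*(-6)*4 = 222*4 = 888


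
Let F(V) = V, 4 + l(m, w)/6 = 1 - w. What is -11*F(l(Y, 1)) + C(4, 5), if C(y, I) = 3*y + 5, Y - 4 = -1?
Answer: 281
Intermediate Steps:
Y = 3 (Y = 4 - 1 = 3)
l(m, w) = -18 - 6*w (l(m, w) = -24 + 6*(1 - w) = -24 + (6 - 6*w) = -18 - 6*w)
C(y, I) = 5 + 3*y
-11*F(l(Y, 1)) + C(4, 5) = -11*(-18 - 6*1) + (5 + 3*4) = -11*(-18 - 6) + (5 + 12) = -11*(-24) + 17 = 264 + 17 = 281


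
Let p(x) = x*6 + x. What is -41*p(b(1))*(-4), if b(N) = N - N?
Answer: 0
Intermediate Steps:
b(N) = 0
p(x) = 7*x (p(x) = 6*x + x = 7*x)
-41*p(b(1))*(-4) = -287*0*(-4) = -41*0*(-4) = 0*(-4) = 0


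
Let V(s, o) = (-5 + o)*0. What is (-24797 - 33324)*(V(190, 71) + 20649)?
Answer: -1200140529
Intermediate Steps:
V(s, o) = 0
(-24797 - 33324)*(V(190, 71) + 20649) = (-24797 - 33324)*(0 + 20649) = -58121*20649 = -1200140529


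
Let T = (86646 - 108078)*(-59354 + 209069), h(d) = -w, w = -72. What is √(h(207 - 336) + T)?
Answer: 12*I*√22282582 ≈ 56645.0*I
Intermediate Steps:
h(d) = 72 (h(d) = -1*(-72) = 72)
T = -3208691880 (T = -21432*149715 = -3208691880)
√(h(207 - 336) + T) = √(72 - 3208691880) = √(-3208691808) = 12*I*√22282582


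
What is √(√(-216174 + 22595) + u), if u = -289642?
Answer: √(-289642 + I*√193579) ≈ 0.409 + 538.18*I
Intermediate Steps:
√(√(-216174 + 22595) + u) = √(√(-216174 + 22595) - 289642) = √(√(-193579) - 289642) = √(I*√193579 - 289642) = √(-289642 + I*√193579)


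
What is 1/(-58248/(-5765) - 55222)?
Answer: -5765/318296582 ≈ -1.8112e-5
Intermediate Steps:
1/(-58248/(-5765) - 55222) = 1/(-58248*(-1/5765) - 55222) = 1/(58248/5765 - 55222) = 1/(-318296582/5765) = -5765/318296582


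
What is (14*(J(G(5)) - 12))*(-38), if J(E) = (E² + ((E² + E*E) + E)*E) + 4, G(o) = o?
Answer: -155344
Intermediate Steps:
J(E) = 4 + E² + E*(E + 2*E²) (J(E) = (E² + ((E² + E²) + E)*E) + 4 = (E² + (2*E² + E)*E) + 4 = (E² + (E + 2*E²)*E) + 4 = (E² + E*(E + 2*E²)) + 4 = 4 + E² + E*(E + 2*E²))
(14*(J(G(5)) - 12))*(-38) = (14*((4 + 2*5² + 2*5³) - 12))*(-38) = (14*((4 + 2*25 + 2*125) - 12))*(-38) = (14*((4 + 50 + 250) - 12))*(-38) = (14*(304 - 12))*(-38) = (14*292)*(-38) = 4088*(-38) = -155344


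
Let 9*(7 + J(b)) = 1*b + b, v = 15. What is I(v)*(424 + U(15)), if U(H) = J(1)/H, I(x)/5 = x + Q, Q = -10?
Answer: 285895/27 ≈ 10589.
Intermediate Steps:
J(b) = -7 + 2*b/9 (J(b) = -7 + (1*b + b)/9 = -7 + (b + b)/9 = -7 + (2*b)/9 = -7 + 2*b/9)
I(x) = -50 + 5*x (I(x) = 5*(x - 10) = 5*(-10 + x) = -50 + 5*x)
U(H) = -61/(9*H) (U(H) = (-7 + (2/9)*1)/H = (-7 + 2/9)/H = -61/(9*H))
I(v)*(424 + U(15)) = (-50 + 5*15)*(424 - 61/9/15) = (-50 + 75)*(424 - 61/9*1/15) = 25*(424 - 61/135) = 25*(57179/135) = 285895/27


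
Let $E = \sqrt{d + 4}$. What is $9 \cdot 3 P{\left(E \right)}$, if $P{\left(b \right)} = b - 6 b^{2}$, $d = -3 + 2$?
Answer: $-486 + 27 \sqrt{3} \approx -439.23$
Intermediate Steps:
$d = -1$
$E = \sqrt{3}$ ($E = \sqrt{-1 + 4} = \sqrt{3} \approx 1.732$)
$P{\left(b \right)} = b - 6 b^{2}$
$9 \cdot 3 P{\left(E \right)} = 9 \cdot 3 \sqrt{3} \left(1 - 6 \sqrt{3}\right) = 27 \sqrt{3} \left(1 - 6 \sqrt{3}\right)$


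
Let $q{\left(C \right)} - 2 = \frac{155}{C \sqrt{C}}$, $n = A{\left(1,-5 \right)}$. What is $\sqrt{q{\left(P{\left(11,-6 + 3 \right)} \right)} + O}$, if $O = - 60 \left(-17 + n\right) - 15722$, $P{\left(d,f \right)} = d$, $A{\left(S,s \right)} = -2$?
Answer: $\frac{\sqrt{-1764180 + 155 \sqrt{11}}}{11} \approx 120.73 i$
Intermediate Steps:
$n = -2$
$q{\left(C \right)} = 2 + \frac{155}{C^{\frac{3}{2}}}$ ($q{\left(C \right)} = 2 + \frac{155}{C \sqrt{C}} = 2 + \frac{155}{C^{\frac{3}{2}}}$)
$O = -14582$ ($O = - 60 \left(-17 - 2\right) - 15722 = \left(-60\right) \left(-19\right) - 15722 = 1140 - 15722 = -14582$)
$\sqrt{q{\left(P{\left(11,-6 + 3 \right)} \right)} + O} = \sqrt{\left(2 + \frac{155}{11 \sqrt{11}}\right) - 14582} = \sqrt{\left(2 + 155 \frac{\sqrt{11}}{121}\right) - 14582} = \sqrt{\left(2 + \frac{155 \sqrt{11}}{121}\right) - 14582} = \sqrt{-14580 + \frac{155 \sqrt{11}}{121}}$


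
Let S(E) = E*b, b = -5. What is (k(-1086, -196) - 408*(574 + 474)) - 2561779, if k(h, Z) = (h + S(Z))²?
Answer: -2978127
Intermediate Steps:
S(E) = -5*E (S(E) = E*(-5) = -5*E)
k(h, Z) = (h - 5*Z)²
(k(-1086, -196) - 408*(574 + 474)) - 2561779 = ((-1086 - 5*(-196))² - 408*(574 + 474)) - 2561779 = ((-1086 + 980)² - 408*1048) - 2561779 = ((-106)² - 1*427584) - 2561779 = (11236 - 427584) - 2561779 = -416348 - 2561779 = -2978127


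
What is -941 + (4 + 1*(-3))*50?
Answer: -891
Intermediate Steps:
-941 + (4 + 1*(-3))*50 = -941 + (4 - 3)*50 = -941 + 1*50 = -941 + 50 = -891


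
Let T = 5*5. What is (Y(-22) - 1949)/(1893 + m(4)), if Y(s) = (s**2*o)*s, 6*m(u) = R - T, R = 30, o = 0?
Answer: -11694/11363 ≈ -1.0291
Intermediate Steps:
T = 25
m(u) = 5/6 (m(u) = (30 - 1*25)/6 = (30 - 25)/6 = (1/6)*5 = 5/6)
Y(s) = 0 (Y(s) = (s**2*0)*s = 0*s = 0)
(Y(-22) - 1949)/(1893 + m(4)) = (0 - 1949)/(1893 + 5/6) = -1949/11363/6 = -1949*6/11363 = -11694/11363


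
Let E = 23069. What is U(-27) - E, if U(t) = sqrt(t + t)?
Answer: -23069 + 3*I*sqrt(6) ≈ -23069.0 + 7.3485*I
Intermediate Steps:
U(t) = sqrt(2)*sqrt(t) (U(t) = sqrt(2*t) = sqrt(2)*sqrt(t))
U(-27) - E = sqrt(2)*sqrt(-27) - 1*23069 = sqrt(2)*(3*I*sqrt(3)) - 23069 = 3*I*sqrt(6) - 23069 = -23069 + 3*I*sqrt(6)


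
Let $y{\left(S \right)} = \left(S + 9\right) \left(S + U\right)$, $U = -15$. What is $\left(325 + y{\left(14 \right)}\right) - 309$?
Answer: $-7$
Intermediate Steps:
$y{\left(S \right)} = \left(-15 + S\right) \left(9 + S\right)$ ($y{\left(S \right)} = \left(S + 9\right) \left(S - 15\right) = \left(9 + S\right) \left(-15 + S\right) = \left(-15 + S\right) \left(9 + S\right)$)
$\left(325 + y{\left(14 \right)}\right) - 309 = \left(325 - \left(219 - 196\right)\right) - 309 = \left(325 - 23\right) - 309 = 302 - 309 = -7$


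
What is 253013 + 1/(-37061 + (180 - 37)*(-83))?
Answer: 12379926089/48930 ≈ 2.5301e+5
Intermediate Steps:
253013 + 1/(-37061 + (180 - 37)*(-83)) = 253013 + 1/(-37061 + 143*(-83)) = 253013 + 1/(-37061 - 11869) = 253013 + 1/(-48930) = 253013 - 1/48930 = 12379926089/48930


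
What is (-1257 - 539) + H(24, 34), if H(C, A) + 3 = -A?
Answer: -1833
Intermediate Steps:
H(C, A) = -3 - A
(-1257 - 539) + H(24, 34) = (-1257 - 539) + (-3 - 1*34) = -1796 + (-3 - 34) = -1796 - 37 = -1833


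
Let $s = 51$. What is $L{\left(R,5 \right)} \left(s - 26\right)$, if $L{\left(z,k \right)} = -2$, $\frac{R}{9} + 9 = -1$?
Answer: $-50$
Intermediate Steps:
$R = -90$ ($R = -81 + 9 \left(-1\right) = -81 - 9 = -90$)
$L{\left(R,5 \right)} \left(s - 26\right) = - 2 \left(51 - 26\right) = \left(-2\right) 25 = -50$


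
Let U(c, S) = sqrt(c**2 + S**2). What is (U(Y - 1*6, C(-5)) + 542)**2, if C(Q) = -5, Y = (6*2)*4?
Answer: (542 + sqrt(1789))**2 ≈ 3.4140e+5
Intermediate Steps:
Y = 48 (Y = 12*4 = 48)
U(c, S) = sqrt(S**2 + c**2)
(U(Y - 1*6, C(-5)) + 542)**2 = (sqrt((-5)**2 + (48 - 1*6)**2) + 542)**2 = (sqrt(25 + (48 - 6)**2) + 542)**2 = (sqrt(25 + 42**2) + 542)**2 = (sqrt(25 + 1764) + 542)**2 = (sqrt(1789) + 542)**2 = (542 + sqrt(1789))**2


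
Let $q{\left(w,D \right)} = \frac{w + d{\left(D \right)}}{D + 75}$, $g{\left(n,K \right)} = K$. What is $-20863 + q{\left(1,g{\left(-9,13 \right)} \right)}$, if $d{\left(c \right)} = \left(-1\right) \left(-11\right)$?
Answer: $- \frac{458983}{22} \approx -20863.0$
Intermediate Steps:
$d{\left(c \right)} = 11$
$q{\left(w,D \right)} = \frac{11 + w}{75 + D}$ ($q{\left(w,D \right)} = \frac{w + 11}{D + 75} = \frac{11 + w}{75 + D}$)
$-20863 + q{\left(1,g{\left(-9,13 \right)} \right)} = -20863 + \frac{11 + 1}{75 + 13} = -20863 + \frac{1}{88} \cdot 12 = -20863 + \frac{3}{22} = - \frac{458983}{22}$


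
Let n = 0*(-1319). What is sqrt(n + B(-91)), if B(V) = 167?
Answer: sqrt(167) ≈ 12.923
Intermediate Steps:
n = 0
sqrt(n + B(-91)) = sqrt(0 + 167) = sqrt(167)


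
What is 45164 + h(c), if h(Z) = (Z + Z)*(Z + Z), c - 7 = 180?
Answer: 185040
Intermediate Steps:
c = 187 (c = 7 + 180 = 187)
h(Z) = 4*Z**2 (h(Z) = (2*Z)*(2*Z) = 4*Z**2)
45164 + h(c) = 45164 + 4*187**2 = 45164 + 4*34969 = 45164 + 139876 = 185040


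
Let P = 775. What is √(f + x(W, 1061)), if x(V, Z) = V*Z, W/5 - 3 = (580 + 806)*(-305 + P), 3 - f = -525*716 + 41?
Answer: √3456174877 ≈ 58789.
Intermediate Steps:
f = 375862 (f = 3 - (-525*716 + 41) = 3 - (-375900 + 41) = 3 - 1*(-375859) = 3 + 375859 = 375862)
W = 3257115 (W = 15 + 5*((580 + 806)*(-305 + 775)) = 15 + 5*(1386*470) = 15 + 5*651420 = 15 + 3257100 = 3257115)
√(f + x(W, 1061)) = √(375862 + 3257115*1061) = √(375862 + 3455799015) = √3456174877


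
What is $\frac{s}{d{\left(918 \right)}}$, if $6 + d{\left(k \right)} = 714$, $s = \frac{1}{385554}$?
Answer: $\frac{1}{272972232} \approx 3.6634 \cdot 10^{-9}$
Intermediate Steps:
$s = \frac{1}{385554} \approx 2.5937 \cdot 10^{-6}$
$d{\left(k \right)} = 708$ ($d{\left(k \right)} = -6 + 714 = 708$)
$\frac{s}{d{\left(918 \right)}} = \frac{1}{385554 \cdot 708} = \frac{1}{385554} \cdot \frac{1}{708} = \frac{1}{272972232}$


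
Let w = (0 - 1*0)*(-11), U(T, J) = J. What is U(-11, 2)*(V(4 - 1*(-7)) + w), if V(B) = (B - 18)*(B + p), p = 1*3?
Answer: -196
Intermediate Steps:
p = 3
V(B) = (-18 + B)*(3 + B) (V(B) = (B - 18)*(B + 3) = (-18 + B)*(3 + B))
w = 0 (w = (0 + 0)*(-11) = 0*(-11) = 0)
U(-11, 2)*(V(4 - 1*(-7)) + w) = 2*((-54 + (4 - 1*(-7))**2 - 15*(4 - 1*(-7))) + 0) = 2*((-54 + (4 + 7)**2 - 15*(4 + 7)) + 0) = 2*((-54 + 11**2 - 15*11) + 0) = 2*((-54 + 121 - 165) + 0) = 2*(-98 + 0) = 2*(-98) = -196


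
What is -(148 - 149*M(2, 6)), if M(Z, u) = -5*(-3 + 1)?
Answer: 1342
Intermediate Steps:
M(Z, u) = 10 (M(Z, u) = -5*(-2) = 10)
-(148 - 149*M(2, 6)) = -(148 - 149*10) = -(148 - 1490) = -1*(-1342) = 1342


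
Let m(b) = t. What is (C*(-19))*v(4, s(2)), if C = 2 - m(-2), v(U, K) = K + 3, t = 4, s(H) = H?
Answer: 190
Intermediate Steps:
v(U, K) = 3 + K
m(b) = 4
C = -2 (C = 2 - 1*4 = 2 - 4 = -2)
(C*(-19))*v(4, s(2)) = (-2*(-19))*(3 + 2) = 38*5 = 190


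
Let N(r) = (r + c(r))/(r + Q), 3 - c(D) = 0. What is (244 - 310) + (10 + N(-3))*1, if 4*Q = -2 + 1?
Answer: -56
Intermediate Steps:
c(D) = 3 (c(D) = 3 - 1*0 = 3 + 0 = 3)
Q = -¼ (Q = (-2 + 1)/4 = (¼)*(-1) = -¼ ≈ -0.25000)
N(r) = (3 + r)/(-¼ + r) (N(r) = (r + 3)/(r - ¼) = (3 + r)/(-¼ + r))
(244 - 310) + (10 + N(-3))*1 = (244 - 310) + (10 + 4*(3 - 3)/(-1 + 4*(-3)))*1 = -66 + (10 + 4*0/(-1 - 12))*1 = -66 + (10 + 4*0/(-13))*1 = -66 + (10 + 4*(-1/13)*0)*1 = -66 + (10 + 0)*1 = -66 + 10*1 = -66 + 10 = -56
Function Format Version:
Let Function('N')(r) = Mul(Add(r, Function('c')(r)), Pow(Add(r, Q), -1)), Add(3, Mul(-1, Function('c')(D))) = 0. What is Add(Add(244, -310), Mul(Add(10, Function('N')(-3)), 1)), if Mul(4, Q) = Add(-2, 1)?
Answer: -56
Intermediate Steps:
Function('c')(D) = 3 (Function('c')(D) = Add(3, Mul(-1, 0)) = Add(3, 0) = 3)
Q = Rational(-1, 4) (Q = Mul(Rational(1, 4), Add(-2, 1)) = Mul(Rational(1, 4), -1) = Rational(-1, 4) ≈ -0.25000)
Function('N')(r) = Mul(Pow(Add(Rational(-1, 4), r), -1), Add(3, r)) (Function('N')(r) = Mul(Add(r, 3), Pow(Add(r, Rational(-1, 4)), -1)) = Mul(Add(3, r), Pow(Add(Rational(-1, 4), r), -1)) = Mul(Pow(Add(Rational(-1, 4), r), -1), Add(3, r)))
Add(Add(244, -310), Mul(Add(10, Function('N')(-3)), 1)) = Add(Add(244, -310), Mul(Add(10, Mul(4, Pow(Add(-1, Mul(4, -3)), -1), Add(3, -3))), 1)) = Add(-66, Mul(Add(10, Mul(4, Pow(Add(-1, -12), -1), 0)), 1)) = Add(-66, Mul(Add(10, Mul(4, Pow(-13, -1), 0)), 1)) = Add(-66, Mul(Add(10, Mul(4, Rational(-1, 13), 0)), 1)) = Add(-66, Mul(Add(10, 0), 1)) = Add(-66, Mul(10, 1)) = Add(-66, 10) = -56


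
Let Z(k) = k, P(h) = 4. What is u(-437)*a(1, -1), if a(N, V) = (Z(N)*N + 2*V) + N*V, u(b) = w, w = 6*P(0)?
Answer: -48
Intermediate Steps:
w = 24 (w = 6*4 = 24)
u(b) = 24
a(N, V) = N**2 + 2*V + N*V (a(N, V) = (N*N + 2*V) + N*V = (N**2 + 2*V) + N*V = N**2 + 2*V + N*V)
u(-437)*a(1, -1) = 24*(1**2 + 2*(-1) + 1*(-1)) = 24*(1 - 2 - 1) = 24*(-2) = -48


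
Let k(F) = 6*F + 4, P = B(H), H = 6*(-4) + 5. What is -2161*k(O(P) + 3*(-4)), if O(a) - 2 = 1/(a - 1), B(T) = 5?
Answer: 235549/2 ≈ 1.1777e+5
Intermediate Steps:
H = -19 (H = -24 + 5 = -19)
P = 5
O(a) = 2 + 1/(-1 + a) (O(a) = 2 + 1/(a - 1) = 2 + 1/(-1 + a))
k(F) = 4 + 6*F
-2161*k(O(P) + 3*(-4)) = -2161*(4 + 6*((-1 + 2*5)/(-1 + 5) + 3*(-4))) = -2161*(4 + 6*((-1 + 10)/4 - 12)) = -2161*(4 + 6*((¼)*9 - 12)) = -2161*(4 + 6*(9/4 - 12)) = -2161*(4 + 6*(-39/4)) = -2161*(4 - 117/2) = -2161*(-109/2) = 235549/2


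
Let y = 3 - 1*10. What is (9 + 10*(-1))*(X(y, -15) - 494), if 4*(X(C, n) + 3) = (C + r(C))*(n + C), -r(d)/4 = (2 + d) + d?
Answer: 1445/2 ≈ 722.50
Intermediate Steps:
r(d) = -8 - 8*d (r(d) = -4*((2 + d) + d) = -4*(2 + 2*d) = -8 - 8*d)
y = -7 (y = 3 - 10 = -7)
X(C, n) = -3 + (-8 - 7*C)*(C + n)/4 (X(C, n) = -3 + ((C + (-8 - 8*C))*(n + C))/4 = -3 + ((-8 - 7*C)*(C + n))/4 = -3 + (-8 - 7*C)*(C + n)/4)
(9 + 10*(-1))*(X(y, -15) - 494) = (9 + 10*(-1))*((-3 - 2*(-7) - 2*(-15) - 7/4*(-7)² - 7/4*(-7)*(-15)) - 494) = (9 - 10)*((-3 + 14 + 30 - 7/4*49 - 735/4) - 494) = -((-3 + 14 + 30 - 343/4 - 735/4) - 494) = -(-457/2 - 494) = -1*(-1445/2) = 1445/2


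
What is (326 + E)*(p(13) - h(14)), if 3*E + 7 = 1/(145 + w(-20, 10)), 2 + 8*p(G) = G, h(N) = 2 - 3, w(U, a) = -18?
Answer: 390507/508 ≈ 768.71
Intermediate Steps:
h(N) = -1
p(G) = -1/4 + G/8
E = -296/127 (E = -7/3 + 1/(3*(145 - 18)) = -7/3 + (1/3)/127 = -7/3 + (1/3)*(1/127) = -7/3 + 1/381 = -296/127 ≈ -2.3307)
(326 + E)*(p(13) - h(14)) = (326 - 296/127)*((-1/4 + (1/8)*13) - 1*(-1)) = 41106*((-1/4 + 13/8) + 1)/127 = 41106*(11/8 + 1)/127 = (41106/127)*(19/8) = 390507/508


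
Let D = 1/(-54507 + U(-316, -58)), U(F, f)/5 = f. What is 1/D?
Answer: -54797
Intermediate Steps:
U(F, f) = 5*f
D = -1/54797 (D = 1/(-54507 + 5*(-58)) = 1/(-54507 - 290) = 1/(-54797) = -1/54797 ≈ -1.8249e-5)
1/D = 1/(-1/54797) = -54797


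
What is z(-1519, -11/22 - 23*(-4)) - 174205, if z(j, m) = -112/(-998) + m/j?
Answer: -264088081399/1515962 ≈ -1.7421e+5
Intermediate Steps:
z(j, m) = 56/499 + m/j (z(j, m) = -112*(-1/998) + m/j = 56/499 + m/j)
z(-1519, -11/22 - 23*(-4)) - 174205 = (56/499 + (-11/22 - 23*(-4))/(-1519)) - 174205 = (56/499 + (-11*1/22 + 92)*(-1/1519)) - 174205 = (56/499 + (-½ + 92)*(-1/1519)) - 174205 = (56/499 + (183/2)*(-1/1519)) - 174205 = (56/499 - 183/3038) - 174205 = 78811/1515962 - 174205 = -264088081399/1515962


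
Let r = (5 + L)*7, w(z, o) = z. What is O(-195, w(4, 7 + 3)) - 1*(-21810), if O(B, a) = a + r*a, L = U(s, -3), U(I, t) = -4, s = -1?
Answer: 21842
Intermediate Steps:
L = -4
r = 7 (r = (5 - 4)*7 = 1*7 = 7)
O(B, a) = 8*a (O(B, a) = a + 7*a = 8*a)
O(-195, w(4, 7 + 3)) - 1*(-21810) = 8*4 - 1*(-21810) = 32 + 21810 = 21842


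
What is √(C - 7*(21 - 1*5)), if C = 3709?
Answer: √3597 ≈ 59.975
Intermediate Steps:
√(C - 7*(21 - 1*5)) = √(3709 - 7*(21 - 1*5)) = √(3709 - 7*(21 - 5)) = √(3709 - 7*16) = √(3709 - 112) = √3597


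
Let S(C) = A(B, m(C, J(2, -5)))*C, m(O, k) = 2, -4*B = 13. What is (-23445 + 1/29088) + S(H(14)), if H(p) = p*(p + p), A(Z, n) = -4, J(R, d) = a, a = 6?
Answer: -727578143/29088 ≈ -25013.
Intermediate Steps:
B = -13/4 (B = -¼*13 = -13/4 ≈ -3.2500)
J(R, d) = 6
H(p) = 2*p² (H(p) = p*(2*p) = 2*p²)
S(C) = -4*C
(-23445 + 1/29088) + S(H(14)) = (-23445 + 1/29088) - 8*14² = (-23445 + 1/29088) - 8*196 = -681968159/29088 - 4*392 = -681968159/29088 - 1568 = -727578143/29088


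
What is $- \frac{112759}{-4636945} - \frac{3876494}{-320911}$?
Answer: $\frac{18011275074279}{1488046656895} \approx 12.104$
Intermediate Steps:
$- \frac{112759}{-4636945} - \frac{3876494}{-320911} = \left(-112759\right) \left(- \frac{1}{4636945}\right) - - \frac{3876494}{320911} = \frac{112759}{4636945} + \frac{3876494}{320911} = \frac{18011275074279}{1488046656895}$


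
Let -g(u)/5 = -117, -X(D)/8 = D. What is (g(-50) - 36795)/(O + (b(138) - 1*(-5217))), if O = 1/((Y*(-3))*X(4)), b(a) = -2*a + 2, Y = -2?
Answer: -1390464/189811 ≈ -7.3255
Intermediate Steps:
X(D) = -8*D
b(a) = 2 - 2*a
g(u) = 585 (g(u) = -5*(-117) = 585)
O = -1/192 (O = 1/((-2*(-3))*(-8*4)) = 1/(6*(-32)) = 1/(-192) = -1/192 ≈ -0.0052083)
(g(-50) - 36795)/(O + (b(138) - 1*(-5217))) = (585 - 36795)/(-1/192 + ((2 - 2*138) - 1*(-5217))) = -36210/(-1/192 + ((2 - 276) + 5217)) = -36210/(-1/192 + (-274 + 5217)) = -36210/(-1/192 + 4943) = -36210/949055/192 = -36210*192/949055 = -1390464/189811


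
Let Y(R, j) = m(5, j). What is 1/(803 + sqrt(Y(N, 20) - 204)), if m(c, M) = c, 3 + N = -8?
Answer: 803/645008 - I*sqrt(199)/645008 ≈ 0.0012449 - 2.1871e-5*I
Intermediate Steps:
N = -11 (N = -3 - 8 = -11)
Y(R, j) = 5
1/(803 + sqrt(Y(N, 20) - 204)) = 1/(803 + sqrt(5 - 204)) = 1/(803 + sqrt(-199)) = 1/(803 + I*sqrt(199))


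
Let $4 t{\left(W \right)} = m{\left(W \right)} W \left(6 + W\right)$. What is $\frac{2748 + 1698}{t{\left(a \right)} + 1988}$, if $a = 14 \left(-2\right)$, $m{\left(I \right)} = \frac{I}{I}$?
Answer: $\frac{247}{119} \approx 2.0756$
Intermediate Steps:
$m{\left(I \right)} = 1$
$a = -28$
$t{\left(W \right)} = \frac{W \left(6 + W\right)}{4}$ ($t{\left(W \right)} = \frac{1 W \left(6 + W\right)}{4} = \frac{W \left(6 + W\right)}{4}$)
$\frac{2748 + 1698}{t{\left(a \right)} + 1988} = \frac{2748 + 1698}{\frac{1}{4} \left(-28\right) \left(6 - 28\right) + 1988} = \frac{4446}{\frac{1}{4} \left(-28\right) \left(-22\right) + 1988} = \frac{4446}{154 + 1988} = \frac{4446}{2142} = 4446 \cdot \frac{1}{2142} = \frac{247}{119}$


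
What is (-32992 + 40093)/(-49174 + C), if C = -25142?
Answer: -2367/24772 ≈ -0.095551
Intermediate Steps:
(-32992 + 40093)/(-49174 + C) = (-32992 + 40093)/(-49174 - 25142) = 7101/(-74316) = 7101*(-1/74316) = -2367/24772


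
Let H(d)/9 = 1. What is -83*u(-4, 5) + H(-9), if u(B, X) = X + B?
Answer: -74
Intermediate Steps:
u(B, X) = B + X
H(d) = 9 (H(d) = 9*1 = 9)
-83*u(-4, 5) + H(-9) = -83*(-4 + 5) + 9 = -83*1 + 9 = -83 + 9 = -74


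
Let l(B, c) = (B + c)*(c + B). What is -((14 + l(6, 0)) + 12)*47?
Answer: -2914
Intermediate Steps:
l(B, c) = (B + c)**2 (l(B, c) = (B + c)*(B + c) = (B + c)**2)
-((14 + l(6, 0)) + 12)*47 = -((14 + (6 + 0)**2) + 12)*47 = -((14 + 6**2) + 12)*47 = -((14 + 36) + 12)*47 = -(50 + 12)*47 = -1*62*47 = -62*47 = -2914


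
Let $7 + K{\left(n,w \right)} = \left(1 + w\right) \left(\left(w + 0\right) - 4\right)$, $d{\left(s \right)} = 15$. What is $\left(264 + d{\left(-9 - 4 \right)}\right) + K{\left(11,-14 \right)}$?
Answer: $506$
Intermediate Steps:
$K{\left(n,w \right)} = -7 + \left(1 + w\right) \left(-4 + w\right)$ ($K{\left(n,w \right)} = -7 + \left(1 + w\right) \left(\left(w + 0\right) - 4\right) = -7 + \left(1 + w\right) \left(w - 4\right) = -7 + \left(1 + w\right) \left(-4 + w\right)$)
$\left(264 + d{\left(-9 - 4 \right)}\right) + K{\left(11,-14 \right)} = \left(264 + 15\right) - \left(-31 - 196\right) = 279 + \left(-11 + 196 + 42\right) = 279 + 227 = 506$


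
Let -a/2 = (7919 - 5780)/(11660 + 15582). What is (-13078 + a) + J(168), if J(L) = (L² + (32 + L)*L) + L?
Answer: 666255455/13621 ≈ 48914.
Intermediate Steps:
a = -2139/13621 (a = -2*(7919 - 5780)/(11660 + 15582) = -4278/27242 = -2*2139/27242 = -2139/13621 ≈ -0.15704)
J(L) = L + L² + L*(32 + L) (J(L) = (L² + L*(32 + L)) + L = L + L² + L*(32 + L))
(-13078 + a) + J(168) = (-13078 - 2139/13621) + 168*(33 + 2*168) = -178137577/13621 + 168*(33 + 336) = -178137577/13621 + 168*369 = -178137577/13621 + 61992 = 666255455/13621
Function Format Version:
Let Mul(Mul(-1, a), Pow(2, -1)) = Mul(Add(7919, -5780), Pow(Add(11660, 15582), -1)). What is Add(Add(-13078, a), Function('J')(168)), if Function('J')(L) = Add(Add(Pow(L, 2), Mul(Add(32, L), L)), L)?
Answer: Rational(666255455, 13621) ≈ 48914.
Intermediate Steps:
a = Rational(-2139, 13621) (a = Mul(-2, Mul(Add(7919, -5780), Pow(Add(11660, 15582), -1))) = Mul(-2, Mul(2139, Pow(27242, -1))) = Mul(-2, Mul(2139, Rational(1, 27242))) = Mul(-2, Rational(2139, 27242)) = Rational(-2139, 13621) ≈ -0.15704)
Function('J')(L) = Add(L, Pow(L, 2), Mul(L, Add(32, L))) (Function('J')(L) = Add(Add(Pow(L, 2), Mul(L, Add(32, L))), L) = Add(L, Pow(L, 2), Mul(L, Add(32, L))))
Add(Add(-13078, a), Function('J')(168)) = Add(Add(-13078, Rational(-2139, 13621)), Mul(168, Add(33, Mul(2, 168)))) = Add(Rational(-178137577, 13621), Mul(168, Add(33, 336))) = Add(Rational(-178137577, 13621), Mul(168, 369)) = Add(Rational(-178137577, 13621), 61992) = Rational(666255455, 13621)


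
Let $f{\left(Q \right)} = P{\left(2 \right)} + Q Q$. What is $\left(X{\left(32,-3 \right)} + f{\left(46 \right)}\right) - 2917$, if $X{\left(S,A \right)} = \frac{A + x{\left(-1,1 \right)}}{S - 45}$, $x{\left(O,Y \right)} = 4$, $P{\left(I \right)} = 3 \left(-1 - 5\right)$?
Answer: $- \frac{10648}{13} \approx -819.08$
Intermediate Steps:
$P{\left(I \right)} = -18$ ($P{\left(I \right)} = 3 \left(-6\right) = -18$)
$f{\left(Q \right)} = -18 + Q^{2}$ ($f{\left(Q \right)} = -18 + Q Q = -18 + Q^{2}$)
$X{\left(S,A \right)} = \frac{4 + A}{-45 + S}$ ($X{\left(S,A \right)} = \frac{A + 4}{S - 45} = \frac{4 + A}{-45 + S}$)
$\left(X{\left(32,-3 \right)} + f{\left(46 \right)}\right) - 2917 = \left(\frac{4 - 3}{-45 + 32} - \left(18 - 46^{2}\right)\right) - 2917 = \left(\frac{1}{-13} \cdot 1 + \left(-18 + 2116\right)\right) - 2917 = \left(\left(- \frac{1}{13}\right) 1 + 2098\right) - 2917 = \left(- \frac{1}{13} + 2098\right) - 2917 = \frac{27273}{13} - 2917 = - \frac{10648}{13}$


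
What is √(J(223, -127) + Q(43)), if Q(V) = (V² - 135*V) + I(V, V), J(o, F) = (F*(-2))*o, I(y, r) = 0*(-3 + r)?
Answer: 3*√5854 ≈ 229.53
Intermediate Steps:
I(y, r) = 0
J(o, F) = -2*F*o (J(o, F) = (-2*F)*o = -2*F*o)
Q(V) = V² - 135*V (Q(V) = (V² - 135*V) + 0 = V² - 135*V)
√(J(223, -127) + Q(43)) = √(-2*(-127)*223 + 43*(-135 + 43)) = √(56642 + 43*(-92)) = √(56642 - 3956) = √52686 = 3*√5854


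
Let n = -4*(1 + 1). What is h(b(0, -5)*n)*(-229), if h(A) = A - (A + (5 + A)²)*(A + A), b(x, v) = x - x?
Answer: 0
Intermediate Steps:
b(x, v) = 0
n = -8 (n = -4*2 = -8)
h(A) = A - 2*A*(A + (5 + A)²) (h(A) = A - (A + (5 + A)²)*2*A = A - 2*A*(A + (5 + A)²))
h(b(0, -5)*n)*(-229) = ((0*(-8))*(-49 - 0*(-8) - 2*(0*(-8))²))*(-229) = (0*(-49 - 22*0 - 2*0²))*(-229) = (0*(-49 + 0 - 2*0))*(-229) = (0*(-49 + 0 + 0))*(-229) = (0*(-49))*(-229) = 0*(-229) = 0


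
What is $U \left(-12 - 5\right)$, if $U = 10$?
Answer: $-170$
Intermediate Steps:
$U \left(-12 - 5\right) = 10 \left(-12 - 5\right) = 10 \left(-17\right) = -170$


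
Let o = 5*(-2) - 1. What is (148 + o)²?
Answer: 18769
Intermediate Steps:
o = -11 (o = -10 - 1 = -11)
(148 + o)² = (148 - 11)² = 137² = 18769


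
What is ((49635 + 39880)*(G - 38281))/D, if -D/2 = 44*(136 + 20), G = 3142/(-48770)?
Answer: 1392679973639/5579288 ≈ 2.4962e+5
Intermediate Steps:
G = -1571/24385 (G = 3142*(-1/48770) = -1571/24385 ≈ -0.064425)
D = -13728 (D = -88*(136 + 20) = -88*156 = -2*6864 = -13728)
((49635 + 39880)*(G - 38281))/D = ((49635 + 39880)*(-1571/24385 - 38281))/(-13728) = (89515*(-933483756/24385))*(-1/13728) = -16712159683668/4877*(-1/13728) = 1392679973639/5579288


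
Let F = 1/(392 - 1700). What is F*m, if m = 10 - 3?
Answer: -7/1308 ≈ -0.0053517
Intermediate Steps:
m = 7
F = -1/1308 (F = 1/(-1308) = -1/1308 ≈ -0.00076453)
F*m = -1/1308*7 = -7/1308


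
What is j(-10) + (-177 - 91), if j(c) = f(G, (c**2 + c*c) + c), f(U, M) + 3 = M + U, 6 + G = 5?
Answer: -82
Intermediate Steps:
G = -1 (G = -6 + 5 = -1)
f(U, M) = -3 + M + U (f(U, M) = -3 + (M + U) = -3 + M + U)
j(c) = -4 + c + 2*c**2 (j(c) = -3 + ((c**2 + c*c) + c) - 1 = -3 + ((c**2 + c**2) + c) - 1 = -3 + (2*c**2 + c) - 1 = -3 + (c + 2*c**2) - 1 = -4 + c + 2*c**2)
j(-10) + (-177 - 91) = (-4 - 10*(1 + 2*(-10))) + (-177 - 91) = (-4 - 10*(1 - 20)) - 268 = (-4 - 10*(-19)) - 268 = (-4 + 190) - 268 = 186 - 268 = -82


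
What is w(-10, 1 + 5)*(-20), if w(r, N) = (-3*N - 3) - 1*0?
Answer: 420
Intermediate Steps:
w(r, N) = -3 - 3*N (w(r, N) = (-3 - 3*N) + 0 = -3 - 3*N)
w(-10, 1 + 5)*(-20) = (-3 - 3*(1 + 5))*(-20) = (-3 - 3*6)*(-20) = (-3 - 18)*(-20) = -21*(-20) = 420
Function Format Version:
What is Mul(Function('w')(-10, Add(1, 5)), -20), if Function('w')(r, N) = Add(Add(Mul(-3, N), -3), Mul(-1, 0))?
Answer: 420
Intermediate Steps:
Function('w')(r, N) = Add(-3, Mul(-3, N)) (Function('w')(r, N) = Add(Add(-3, Mul(-3, N)), 0) = Add(-3, Mul(-3, N)))
Mul(Function('w')(-10, Add(1, 5)), -20) = Mul(Add(-3, Mul(-3, Add(1, 5))), -20) = Mul(Add(-3, Mul(-3, 6)), -20) = Mul(Add(-3, -18), -20) = Mul(-21, -20) = 420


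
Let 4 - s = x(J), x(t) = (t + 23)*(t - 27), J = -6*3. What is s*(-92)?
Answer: -21068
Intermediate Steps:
J = -18
x(t) = (-27 + t)*(23 + t) (x(t) = (23 + t)*(-27 + t) = (-27 + t)*(23 + t))
s = 229 (s = 4 - (-621 + (-18)² - 4*(-18)) = 4 - (-621 + 324 + 72) = 4 - 1*(-225) = 4 + 225 = 229)
s*(-92) = 229*(-92) = -21068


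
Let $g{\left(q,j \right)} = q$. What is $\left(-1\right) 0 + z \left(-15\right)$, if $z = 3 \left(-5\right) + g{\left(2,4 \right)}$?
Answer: $195$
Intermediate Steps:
$z = -13$ ($z = 3 \left(-5\right) + 2 = -15 + 2 = -13$)
$\left(-1\right) 0 + z \left(-15\right) = \left(-1\right) 0 - -195 = 0 + 195 = 195$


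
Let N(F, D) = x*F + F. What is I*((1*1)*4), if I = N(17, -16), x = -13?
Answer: -816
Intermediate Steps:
N(F, D) = -12*F (N(F, D) = -13*F + F = -12*F)
I = -204 (I = -12*17 = -204)
I*((1*1)*4) = -204*1*1*4 = -204*4 = -816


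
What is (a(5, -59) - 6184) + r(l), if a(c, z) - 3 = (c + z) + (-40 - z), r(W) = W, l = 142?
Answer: -6074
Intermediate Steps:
a(c, z) = -37 + c (a(c, z) = 3 + ((c + z) + (-40 - z)) = 3 + (-40 + c) = -37 + c)
(a(5, -59) - 6184) + r(l) = ((-37 + 5) - 6184) + 142 = (-32 - 6184) + 142 = -6216 + 142 = -6074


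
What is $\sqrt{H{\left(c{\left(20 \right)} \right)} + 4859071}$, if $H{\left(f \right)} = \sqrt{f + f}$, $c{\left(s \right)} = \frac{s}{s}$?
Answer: $\sqrt{4859071 + \sqrt{2}} \approx 2204.3$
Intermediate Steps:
$c{\left(s \right)} = 1$
$H{\left(f \right)} = \sqrt{2} \sqrt{f}$ ($H{\left(f \right)} = \sqrt{2 f} = \sqrt{2} \sqrt{f}$)
$\sqrt{H{\left(c{\left(20 \right)} \right)} + 4859071} = \sqrt{\sqrt{2} \sqrt{1} + 4859071} = \sqrt{\sqrt{2} \cdot 1 + 4859071} = \sqrt{\sqrt{2} + 4859071} = \sqrt{4859071 + \sqrt{2}}$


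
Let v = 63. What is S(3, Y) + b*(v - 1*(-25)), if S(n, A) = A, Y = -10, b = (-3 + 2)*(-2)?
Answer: 166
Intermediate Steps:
b = 2 (b = -1*(-2) = 2)
S(3, Y) + b*(v - 1*(-25)) = -10 + 2*(63 - 1*(-25)) = -10 + 2*(63 + 25) = -10 + 2*88 = -10 + 176 = 166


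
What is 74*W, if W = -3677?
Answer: -272098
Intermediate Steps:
74*W = 74*(-3677) = -272098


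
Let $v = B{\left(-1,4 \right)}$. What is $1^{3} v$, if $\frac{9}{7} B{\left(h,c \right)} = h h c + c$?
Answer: $\frac{56}{9} \approx 6.2222$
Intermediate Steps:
$B{\left(h,c \right)} = \frac{7 c}{9} + \frac{7 c h^{2}}{9}$ ($B{\left(h,c \right)} = \frac{7 \left(h h c + c\right)}{9} = \frac{7 \left(h^{2} c + c\right)}{9} = \frac{7 \left(c h^{2} + c\right)}{9} = \frac{7 \left(c + c h^{2}\right)}{9} = \frac{7 c}{9} + \frac{7 c h^{2}}{9}$)
$v = \frac{56}{9}$ ($v = \frac{7}{9} \cdot 4 \left(1 + \left(-1\right)^{2}\right) = \frac{7}{9} \cdot 4 \left(1 + 1\right) = \frac{7}{9} \cdot 4 \cdot 2 = \frac{56}{9} \approx 6.2222$)
$1^{3} v = 1^{3} \cdot \frac{56}{9} = 1 \cdot \frac{56}{9} = \frac{56}{9}$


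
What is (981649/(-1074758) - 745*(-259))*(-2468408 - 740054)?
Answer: -332683737515607671/537379 ≈ -6.1909e+11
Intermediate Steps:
(981649/(-1074758) - 745*(-259))*(-2468408 - 740054) = (981649*(-1/1074758) + 192955)*(-3208462) = (-981649/1074758 + 192955)*(-3208462) = (207378948241/1074758)*(-3208462) = -332683737515607671/537379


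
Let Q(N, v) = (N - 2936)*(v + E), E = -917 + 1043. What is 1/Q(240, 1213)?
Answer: -1/3609944 ≈ -2.7701e-7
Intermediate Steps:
E = 126
Q(N, v) = (-2936 + N)*(126 + v) (Q(N, v) = (N - 2936)*(v + 126) = (-2936 + N)*(126 + v))
1/Q(240, 1213) = 1/(-369936 - 2936*1213 + 126*240 + 240*1213) = 1/(-369936 - 3561368 + 30240 + 291120) = 1/(-3609944) = -1/3609944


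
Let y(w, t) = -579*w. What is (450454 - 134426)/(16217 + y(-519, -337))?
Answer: 158014/158359 ≈ 0.99782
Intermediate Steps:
(450454 - 134426)/(16217 + y(-519, -337)) = (450454 - 134426)/(16217 - 579*(-519)) = 316028/(16217 + 300501) = 316028/316718 = 316028*(1/316718) = 158014/158359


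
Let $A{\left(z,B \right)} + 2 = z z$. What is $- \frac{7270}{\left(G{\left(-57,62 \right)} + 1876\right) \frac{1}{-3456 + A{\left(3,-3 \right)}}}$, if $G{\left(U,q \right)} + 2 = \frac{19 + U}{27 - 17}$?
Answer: $\frac{125371150}{9351} \approx 13407.0$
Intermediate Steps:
$G{\left(U,q \right)} = - \frac{1}{10} + \frac{U}{10}$ ($G{\left(U,q \right)} = -2 + \frac{19 + U}{27 - 17} = -2 + \frac{19 + U}{10} = -2 + \left(19 + U\right) \frac{1}{10} = -2 + \left(\frac{19}{10} + \frac{U}{10}\right) = - \frac{1}{10} + \frac{U}{10}$)
$A{\left(z,B \right)} = -2 + z^{2}$ ($A{\left(z,B \right)} = -2 + z z = -2 + z^{2}$)
$- \frac{7270}{\left(G{\left(-57,62 \right)} + 1876\right) \frac{1}{-3456 + A{\left(3,-3 \right)}}} = - \frac{7270}{\left(\left(- \frac{1}{10} + \frac{1}{10} \left(-57\right)\right) + 1876\right) \frac{1}{-3456 - \left(2 - 3^{2}\right)}} = - \frac{7270}{\left(\left(- \frac{1}{10} - \frac{57}{10}\right) + 1876\right) \frac{1}{-3456 + \left(-2 + 9\right)}} = - \frac{7270}{\left(- \frac{29}{5} + 1876\right) \frac{1}{-3456 + 7}} = - \frac{7270}{\frac{9351}{5} \frac{1}{-3449}} = - \frac{7270}{\frac{9351}{5} \left(- \frac{1}{3449}\right)} = - \frac{7270}{- \frac{9351}{17245}} = \left(-7270\right) \left(- \frac{17245}{9351}\right) = \frac{125371150}{9351}$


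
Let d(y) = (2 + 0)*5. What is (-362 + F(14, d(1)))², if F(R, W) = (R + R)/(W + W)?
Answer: 3250809/25 ≈ 1.3003e+5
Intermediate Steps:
d(y) = 10 (d(y) = 2*5 = 10)
F(R, W) = R/W (F(R, W) = (2*R)/((2*W)) = (2*R)*(1/(2*W)) = R/W)
(-362 + F(14, d(1)))² = (-362 + 14/10)² = (-362 + 14*(⅒))² = (-362 + 7/5)² = (-1803/5)² = 3250809/25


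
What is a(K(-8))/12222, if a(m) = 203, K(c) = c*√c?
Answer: 29/1746 ≈ 0.016609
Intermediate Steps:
K(c) = c^(3/2)
a(K(-8))/12222 = 203/12222 = 203*(1/12222) = 29/1746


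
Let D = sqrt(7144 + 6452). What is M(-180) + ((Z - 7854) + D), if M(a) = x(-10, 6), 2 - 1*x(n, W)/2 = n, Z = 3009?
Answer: -4821 + 2*sqrt(3399) ≈ -4704.4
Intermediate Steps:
x(n, W) = 4 - 2*n
D = 2*sqrt(3399) (D = sqrt(13596) = 2*sqrt(3399) ≈ 116.60)
M(a) = 24 (M(a) = 4 - 2*(-10) = 4 + 20 = 24)
M(-180) + ((Z - 7854) + D) = 24 + ((3009 - 7854) + 2*sqrt(3399)) = 24 + (-4845 + 2*sqrt(3399)) = -4821 + 2*sqrt(3399)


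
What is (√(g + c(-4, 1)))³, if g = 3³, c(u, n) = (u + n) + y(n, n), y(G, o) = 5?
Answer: 29*√29 ≈ 156.17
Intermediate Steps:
c(u, n) = 5 + n + u (c(u, n) = (u + n) + 5 = (n + u) + 5 = 5 + n + u)
g = 27
(√(g + c(-4, 1)))³ = (√(27 + (5 + 1 - 4)))³ = (√(27 + 2))³ = (√29)³ = 29*√29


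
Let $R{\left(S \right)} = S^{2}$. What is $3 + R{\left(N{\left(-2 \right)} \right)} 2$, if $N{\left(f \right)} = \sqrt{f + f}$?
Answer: $-5$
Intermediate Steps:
$N{\left(f \right)} = \sqrt{2} \sqrt{f}$ ($N{\left(f \right)} = \sqrt{2 f} = \sqrt{2} \sqrt{f}$)
$3 + R{\left(N{\left(-2 \right)} \right)} 2 = 3 + \left(\sqrt{2} \sqrt{-2}\right)^{2} \cdot 2 = 3 + \left(\sqrt{2} i \sqrt{2}\right)^{2} \cdot 2 = 3 + \left(2 i\right)^{2} \cdot 2 = 3 - 8 = -5$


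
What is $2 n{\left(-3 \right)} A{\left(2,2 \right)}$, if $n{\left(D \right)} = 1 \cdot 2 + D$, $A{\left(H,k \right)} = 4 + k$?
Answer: $-12$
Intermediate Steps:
$n{\left(D \right)} = 2 + D$
$2 n{\left(-3 \right)} A{\left(2,2 \right)} = 2 \left(2 - 3\right) \left(4 + 2\right) = 2 \left(-1\right) 6 = \left(-2\right) 6 = -12$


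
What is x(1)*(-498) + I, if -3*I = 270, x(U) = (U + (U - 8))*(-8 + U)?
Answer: -21006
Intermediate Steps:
x(U) = (-8 + U)*(-8 + 2*U) (x(U) = (U + (-8 + U))*(-8 + U) = (-8 + 2*U)*(-8 + U) = (-8 + U)*(-8 + 2*U))
I = -90 (I = -⅓*270 = -90)
x(1)*(-498) + I = (64 - 24*1 + 2*1²)*(-498) - 90 = (64 - 24 + 2*1)*(-498) - 90 = (64 - 24 + 2)*(-498) - 90 = 42*(-498) - 90 = -20916 - 90 = -21006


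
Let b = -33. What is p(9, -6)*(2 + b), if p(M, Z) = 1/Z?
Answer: 31/6 ≈ 5.1667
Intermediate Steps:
p(9, -6)*(2 + b) = (2 - 33)/(-6) = -1/6*(-31) = 31/6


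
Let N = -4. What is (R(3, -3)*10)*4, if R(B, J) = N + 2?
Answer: -80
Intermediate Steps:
R(B, J) = -2 (R(B, J) = -4 + 2 = -2)
(R(3, -3)*10)*4 = -2*10*4 = -20*4 = -80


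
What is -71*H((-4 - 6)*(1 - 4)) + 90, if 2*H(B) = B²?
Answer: -31860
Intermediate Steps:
H(B) = B²/2
-71*H((-4 - 6)*(1 - 4)) + 90 = -71*((-4 - 6)*(1 - 4))²/2 + 90 = -71*(-10*(-3))²/2 + 90 = -71*30²/2 + 90 = -71*900/2 + 90 = -71*450 + 90 = -31950 + 90 = -31860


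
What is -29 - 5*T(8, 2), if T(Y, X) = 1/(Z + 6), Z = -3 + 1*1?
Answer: -121/4 ≈ -30.250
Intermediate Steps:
Z = -2 (Z = -3 + 1 = -2)
T(Y, X) = ¼ (T(Y, X) = 1/(-2 + 6) = 1/4 = ¼)
-29 - 5*T(8, 2) = -29 - 5*¼ = -29 - 5/4 = -121/4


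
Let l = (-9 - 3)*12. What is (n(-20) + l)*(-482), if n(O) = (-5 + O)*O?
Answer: -171592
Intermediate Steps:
n(O) = O*(-5 + O)
l = -144 (l = -12*12 = -144)
(n(-20) + l)*(-482) = (-20*(-5 - 20) - 144)*(-482) = (-20*(-25) - 144)*(-482) = (500 - 144)*(-482) = 356*(-482) = -171592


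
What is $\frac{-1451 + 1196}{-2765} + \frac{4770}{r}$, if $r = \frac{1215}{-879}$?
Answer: $- \frac{17174615}{4977} \approx -3450.8$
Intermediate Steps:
$r = - \frac{405}{293}$ ($r = 1215 \left(- \frac{1}{879}\right) = - \frac{405}{293} \approx -1.3823$)
$\frac{-1451 + 1196}{-2765} + \frac{4770}{r} = \frac{-1451 + 1196}{-2765} + \frac{4770}{- \frac{405}{293}} = \left(-255\right) \left(- \frac{1}{2765}\right) + 4770 \left(- \frac{293}{405}\right) = \frac{51}{553} - \frac{31058}{9} = - \frac{17174615}{4977}$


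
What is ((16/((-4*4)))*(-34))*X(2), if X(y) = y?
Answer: 68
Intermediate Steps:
((16/((-4*4)))*(-34))*X(2) = ((16/((-4*4)))*(-34))*2 = ((16/(-16))*(-34))*2 = ((16*(-1/16))*(-34))*2 = -1*(-34)*2 = 34*2 = 68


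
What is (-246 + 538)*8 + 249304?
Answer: 251640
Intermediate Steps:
(-246 + 538)*8 + 249304 = 292*8 + 249304 = 2336 + 249304 = 251640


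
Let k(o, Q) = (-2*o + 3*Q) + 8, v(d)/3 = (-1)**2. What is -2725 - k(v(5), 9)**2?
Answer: -3566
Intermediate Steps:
v(d) = 3 (v(d) = 3*(-1)**2 = 3*1 = 3)
k(o, Q) = 8 - 2*o + 3*Q
-2725 - k(v(5), 9)**2 = -2725 - (8 - 2*3 + 3*9)**2 = -2725 - (8 - 6 + 27)**2 = -2725 - 1*29**2 = -2725 - 1*841 = -2725 - 841 = -3566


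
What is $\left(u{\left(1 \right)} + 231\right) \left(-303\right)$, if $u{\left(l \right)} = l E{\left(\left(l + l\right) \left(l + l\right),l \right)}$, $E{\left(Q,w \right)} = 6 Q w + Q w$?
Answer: $-78477$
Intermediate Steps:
$E{\left(Q,w \right)} = 7 Q w$ ($E{\left(Q,w \right)} = 6 Q w + Q w = 7 Q w$)
$u{\left(l \right)} = 28 l^{4}$ ($u{\left(l \right)} = l 7 \left(l + l\right) \left(l + l\right) l = l 7 \cdot 2 l 2 l l = l 7 \cdot 4 l^{2} l = l 28 l^{3} = 28 l^{4}$)
$\left(u{\left(1 \right)} + 231\right) \left(-303\right) = \left(28 \cdot 1^{4} + 231\right) \left(-303\right) = \left(28 \cdot 1 + 231\right) \left(-303\right) = \left(28 + 231\right) \left(-303\right) = 259 \left(-303\right) = -78477$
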